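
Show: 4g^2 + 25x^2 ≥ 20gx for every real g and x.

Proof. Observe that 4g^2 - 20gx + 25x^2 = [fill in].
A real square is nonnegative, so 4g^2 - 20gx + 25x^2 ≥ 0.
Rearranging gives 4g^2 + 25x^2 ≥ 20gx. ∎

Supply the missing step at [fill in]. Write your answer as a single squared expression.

The leading and trailing coefficients are 2^2 and 5^2, and 20 = 2·2·5, so the trinomial is (2g - 5x)^2.
Hence 4g^2 - 20gx + 25x^2 ≥ 0.

(2g - 5x)^2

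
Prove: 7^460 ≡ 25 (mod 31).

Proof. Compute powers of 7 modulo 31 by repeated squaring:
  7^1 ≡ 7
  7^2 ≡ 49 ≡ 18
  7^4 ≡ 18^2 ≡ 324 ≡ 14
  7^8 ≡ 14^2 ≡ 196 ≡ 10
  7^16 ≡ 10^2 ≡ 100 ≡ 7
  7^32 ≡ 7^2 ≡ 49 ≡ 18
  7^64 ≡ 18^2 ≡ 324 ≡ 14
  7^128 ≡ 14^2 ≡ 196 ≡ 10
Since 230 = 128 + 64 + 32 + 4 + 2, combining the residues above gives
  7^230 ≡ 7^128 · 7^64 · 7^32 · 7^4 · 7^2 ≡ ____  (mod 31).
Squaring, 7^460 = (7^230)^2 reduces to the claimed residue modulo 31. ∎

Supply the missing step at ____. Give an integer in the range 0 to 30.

5

Multiply the listed residues: 10 · 14 · 18 · 14 · 18 = 140 → 2520 → 35280 → 635040.
Reducing modulo 31: 635040 = 20485·31 + 5, so 7^230 ≡ 5.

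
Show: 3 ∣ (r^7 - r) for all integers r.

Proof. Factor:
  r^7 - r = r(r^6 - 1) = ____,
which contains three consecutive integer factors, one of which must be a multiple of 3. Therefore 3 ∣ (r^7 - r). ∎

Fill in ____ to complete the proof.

(r - 1)r(r + 1)(r^4 + r^2 + 1)

r^6 - 1 = (r^2 - 1)(r^4 + r^2 + 1), and r^2 - 1 = (r-1)(r+1).
So r(r^6 - 1) = (r - 1)r(r + 1)(r^4 + r^2 + 1).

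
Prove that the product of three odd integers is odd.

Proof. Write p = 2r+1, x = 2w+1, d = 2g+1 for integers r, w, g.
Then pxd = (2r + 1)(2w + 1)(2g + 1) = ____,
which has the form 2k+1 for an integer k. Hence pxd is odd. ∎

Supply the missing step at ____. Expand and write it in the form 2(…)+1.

(2r + 1)(2w + 1)(2g + 1) = 8grw + 4gr + 4gw + 2g + 4rw + 2r + 2w + 1
= 2(4grw + 2gr + 2gw + g + 2rw + r + w) + 1.
Since 4grw + 2gr + 2gw + g + 2rw + r + w is an integer, the product is of the form 2k+1 for an integer k.

2(4grw + 2gr + 2gw + g + 2rw + r + w) + 1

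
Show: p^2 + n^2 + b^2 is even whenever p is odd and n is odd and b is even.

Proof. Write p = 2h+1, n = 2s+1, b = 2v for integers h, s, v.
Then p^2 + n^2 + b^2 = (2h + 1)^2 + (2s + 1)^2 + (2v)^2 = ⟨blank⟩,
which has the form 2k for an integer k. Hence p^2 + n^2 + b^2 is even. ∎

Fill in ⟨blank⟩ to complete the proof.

2(2h^2 + 2h + 2s^2 + 2s + 2v^2 + 1)

Expanding: (2h + 1)^2 + (2s + 1)^2 + (2v)^2 = 4h^2 + 4h + 4s^2 + 4s + 4v^2 + 2.
Every term is even; pulling out the factor of 2 gives 2(2h^2 + 2h + 2s^2 + 2s + 2v^2 + 1).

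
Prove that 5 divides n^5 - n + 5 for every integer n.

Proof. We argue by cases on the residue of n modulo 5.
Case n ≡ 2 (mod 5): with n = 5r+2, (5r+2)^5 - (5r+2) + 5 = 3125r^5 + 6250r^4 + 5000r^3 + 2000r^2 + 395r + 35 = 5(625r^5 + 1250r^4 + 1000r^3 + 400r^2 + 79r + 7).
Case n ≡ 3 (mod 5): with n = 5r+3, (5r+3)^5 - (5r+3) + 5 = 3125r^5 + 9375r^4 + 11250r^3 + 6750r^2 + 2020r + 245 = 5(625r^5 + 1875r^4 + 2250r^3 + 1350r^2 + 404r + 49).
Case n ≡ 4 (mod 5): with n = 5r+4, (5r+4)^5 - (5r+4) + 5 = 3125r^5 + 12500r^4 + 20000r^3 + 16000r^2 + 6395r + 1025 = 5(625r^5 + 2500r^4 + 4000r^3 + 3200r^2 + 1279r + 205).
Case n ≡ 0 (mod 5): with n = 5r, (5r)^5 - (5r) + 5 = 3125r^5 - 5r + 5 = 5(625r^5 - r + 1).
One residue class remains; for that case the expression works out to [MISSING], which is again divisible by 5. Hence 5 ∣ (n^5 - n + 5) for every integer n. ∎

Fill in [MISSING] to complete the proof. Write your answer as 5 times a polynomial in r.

5(625r^5 + 625r^4 + 250r^3 + 50r^2 + 4r + 1)

Only n ≡ 1 (mod 5) is unaccounted for. Put n = 5r+1:
(5r+1)^5 - (5r+1) + 5 expands to 3125r^5 + 3125r^4 + 1250r^3 + 250r^2 + 20r + 5,
and factoring out 5 leaves 5(625r^5 + 625r^4 + 250r^3 + 50r^2 + 4r + 1).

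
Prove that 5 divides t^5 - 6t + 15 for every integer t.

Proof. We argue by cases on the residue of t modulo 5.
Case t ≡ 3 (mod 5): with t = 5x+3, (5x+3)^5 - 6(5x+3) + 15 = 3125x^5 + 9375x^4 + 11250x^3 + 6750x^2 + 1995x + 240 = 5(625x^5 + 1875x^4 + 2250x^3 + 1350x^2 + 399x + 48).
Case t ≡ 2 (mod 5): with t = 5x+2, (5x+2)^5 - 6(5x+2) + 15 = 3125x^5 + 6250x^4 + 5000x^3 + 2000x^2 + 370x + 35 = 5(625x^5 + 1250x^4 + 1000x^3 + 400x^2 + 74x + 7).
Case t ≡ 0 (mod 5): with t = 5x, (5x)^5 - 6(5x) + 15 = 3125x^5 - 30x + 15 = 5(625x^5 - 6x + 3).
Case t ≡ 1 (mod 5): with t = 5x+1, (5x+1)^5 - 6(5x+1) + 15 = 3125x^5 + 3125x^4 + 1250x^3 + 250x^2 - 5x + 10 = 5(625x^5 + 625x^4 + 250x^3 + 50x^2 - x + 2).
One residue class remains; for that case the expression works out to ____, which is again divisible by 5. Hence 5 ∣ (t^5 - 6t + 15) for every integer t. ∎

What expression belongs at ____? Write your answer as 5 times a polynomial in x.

The residues treated are {3, 2, 0, 1}, so the missing case is t ≡ 4 (mod 5); write t = 5x+4.
Then (5x+4)^5 - 6(5x+4) + 15 = 3125x^5 + 12500x^4 + 20000x^3 + 16000x^2 + 6370x + 1015 = 5(625x^5 + 2500x^4 + 4000x^3 + 3200x^2 + 1274x + 203).

5(625x^5 + 2500x^4 + 4000x^3 + 3200x^2 + 1274x + 203)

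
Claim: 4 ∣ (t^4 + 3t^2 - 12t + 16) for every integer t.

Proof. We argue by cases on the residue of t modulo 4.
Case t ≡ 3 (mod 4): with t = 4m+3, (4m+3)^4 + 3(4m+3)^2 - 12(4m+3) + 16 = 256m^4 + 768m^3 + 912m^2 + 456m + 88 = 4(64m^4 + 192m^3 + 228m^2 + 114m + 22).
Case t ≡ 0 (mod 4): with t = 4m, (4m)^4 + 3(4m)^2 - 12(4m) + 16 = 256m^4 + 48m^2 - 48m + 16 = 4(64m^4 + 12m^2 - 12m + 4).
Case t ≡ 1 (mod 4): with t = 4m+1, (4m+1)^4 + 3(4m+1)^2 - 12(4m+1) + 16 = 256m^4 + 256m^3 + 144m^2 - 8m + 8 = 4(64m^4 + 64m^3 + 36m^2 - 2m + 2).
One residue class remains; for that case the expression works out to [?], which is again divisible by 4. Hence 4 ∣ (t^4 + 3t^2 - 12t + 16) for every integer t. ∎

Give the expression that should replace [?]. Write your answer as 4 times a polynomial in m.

The residues treated are {3, 0, 1}, so the missing case is t ≡ 2 (mod 4); write t = 4m+2.
Then (4m+2)^4 + 3(4m+2)^2 - 12(4m+2) + 16 = 256m^4 + 512m^3 + 432m^2 + 128m + 20 = 4(64m^4 + 128m^3 + 108m^2 + 32m + 5).

4(64m^4 + 128m^3 + 108m^2 + 32m + 5)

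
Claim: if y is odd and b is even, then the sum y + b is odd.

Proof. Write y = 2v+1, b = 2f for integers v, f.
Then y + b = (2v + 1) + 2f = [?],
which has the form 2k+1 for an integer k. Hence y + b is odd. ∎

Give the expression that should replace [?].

2(f + v) + 1

Expanding: (2v + 1) + 2f = 2f + 2v + 1.
Every term except the constant is even, so this is 2(f + v) + 1,
and f + v ∈ ℤ gives the required form.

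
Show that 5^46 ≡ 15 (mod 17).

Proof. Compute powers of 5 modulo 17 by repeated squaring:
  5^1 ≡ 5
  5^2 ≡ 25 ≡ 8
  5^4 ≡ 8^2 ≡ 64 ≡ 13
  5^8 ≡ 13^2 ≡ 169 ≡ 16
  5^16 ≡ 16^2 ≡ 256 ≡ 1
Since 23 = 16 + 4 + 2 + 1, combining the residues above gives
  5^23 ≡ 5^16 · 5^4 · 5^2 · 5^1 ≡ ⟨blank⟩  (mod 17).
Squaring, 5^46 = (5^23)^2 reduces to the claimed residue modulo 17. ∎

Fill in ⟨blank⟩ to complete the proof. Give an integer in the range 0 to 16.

10

Multiply the listed residues: 1 · 13 · 8 · 5 = 13 → 104 → 520.
Reducing modulo 17: 520 = 30·17 + 10, so 5^23 ≡ 10.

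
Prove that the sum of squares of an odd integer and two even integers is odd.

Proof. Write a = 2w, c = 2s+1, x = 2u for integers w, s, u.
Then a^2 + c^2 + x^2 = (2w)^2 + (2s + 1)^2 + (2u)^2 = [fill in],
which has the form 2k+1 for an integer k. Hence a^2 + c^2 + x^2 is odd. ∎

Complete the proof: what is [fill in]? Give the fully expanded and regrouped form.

(2w)^2 + (2s + 1)^2 + (2u)^2 = 4s^2 + 4s + 4u^2 + 4w^2 + 1
= 2(2s^2 + 2s + 2u^2 + 2w^2) + 1.
Since 2s^2 + 2s + 2u^2 + 2w^2 is an integer, the sum of squares is of the form 2k+1 for an integer k.

2(2s^2 + 2s + 2u^2 + 2w^2) + 1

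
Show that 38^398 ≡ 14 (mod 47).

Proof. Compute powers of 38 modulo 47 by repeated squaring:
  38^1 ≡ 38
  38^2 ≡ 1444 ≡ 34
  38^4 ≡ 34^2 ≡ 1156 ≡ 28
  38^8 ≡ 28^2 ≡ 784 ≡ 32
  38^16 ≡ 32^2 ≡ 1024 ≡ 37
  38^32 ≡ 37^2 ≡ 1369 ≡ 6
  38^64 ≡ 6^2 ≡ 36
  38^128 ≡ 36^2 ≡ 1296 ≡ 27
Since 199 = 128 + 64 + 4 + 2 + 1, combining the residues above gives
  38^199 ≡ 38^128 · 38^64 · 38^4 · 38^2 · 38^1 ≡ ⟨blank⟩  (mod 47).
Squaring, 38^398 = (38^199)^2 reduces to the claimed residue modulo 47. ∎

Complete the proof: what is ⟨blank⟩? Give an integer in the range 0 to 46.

22

38^128 · 38^64 · 38^4 · 38^2 · 38^1 ≡ 27 · 36 · 28 · 34 · 38 = 35163072.
35163072 mod 47 = 22, so 38^199 ≡ 22 (mod 47).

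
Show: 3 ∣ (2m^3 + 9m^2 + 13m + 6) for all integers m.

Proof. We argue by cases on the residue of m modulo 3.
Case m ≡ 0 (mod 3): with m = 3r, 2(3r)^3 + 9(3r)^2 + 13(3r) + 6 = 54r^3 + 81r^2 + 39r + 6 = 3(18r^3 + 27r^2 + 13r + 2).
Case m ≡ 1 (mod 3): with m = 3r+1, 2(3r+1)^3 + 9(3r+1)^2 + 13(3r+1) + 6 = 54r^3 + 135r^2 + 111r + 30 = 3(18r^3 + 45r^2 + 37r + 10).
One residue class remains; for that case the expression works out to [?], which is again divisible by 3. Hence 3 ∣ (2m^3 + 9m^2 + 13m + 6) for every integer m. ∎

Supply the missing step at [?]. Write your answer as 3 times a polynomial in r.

3(18r^3 + 63r^2 + 73r + 28)

Only m ≡ 2 (mod 3) is unaccounted for. Put m = 3r+2:
2(3r+2)^3 + 9(3r+2)^2 + 13(3r+2) + 6 expands to 54r^3 + 189r^2 + 219r + 84,
and factoring out 3 leaves 3(18r^3 + 63r^2 + 73r + 28).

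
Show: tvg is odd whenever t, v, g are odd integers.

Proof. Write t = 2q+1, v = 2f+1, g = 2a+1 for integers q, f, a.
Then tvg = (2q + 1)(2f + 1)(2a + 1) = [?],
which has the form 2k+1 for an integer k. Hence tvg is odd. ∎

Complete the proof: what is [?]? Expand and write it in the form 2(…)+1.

2(4afq + 2af + 2aq + a + 2fq + f + q) + 1

Expanding: (2q + 1)(2f + 1)(2a + 1) = 8afq + 4af + 4aq + 2a + 4fq + 2f + 2q + 1.
Every term except the constant is even, so this is 2(4afq + 2af + 2aq + a + 2fq + f + q) + 1,
and 4afq + 2af + 2aq + a + 2fq + f + q ∈ ℤ gives the required form.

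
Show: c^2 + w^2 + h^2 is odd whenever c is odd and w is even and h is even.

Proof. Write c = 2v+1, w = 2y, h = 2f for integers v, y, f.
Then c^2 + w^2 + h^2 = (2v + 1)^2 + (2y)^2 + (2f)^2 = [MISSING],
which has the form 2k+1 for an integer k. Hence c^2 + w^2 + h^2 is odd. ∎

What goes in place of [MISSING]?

2(2f^2 + 2v^2 + 2v + 2y^2) + 1

(2v + 1)^2 + (2y)^2 + (2f)^2 = 4f^2 + 4v^2 + 4v + 4y^2 + 1
= 2(2f^2 + 2v^2 + 2v + 2y^2) + 1.
Since 2f^2 + 2v^2 + 2v + 2y^2 is an integer, the sum of squares is of the form 2k+1 for an integer k.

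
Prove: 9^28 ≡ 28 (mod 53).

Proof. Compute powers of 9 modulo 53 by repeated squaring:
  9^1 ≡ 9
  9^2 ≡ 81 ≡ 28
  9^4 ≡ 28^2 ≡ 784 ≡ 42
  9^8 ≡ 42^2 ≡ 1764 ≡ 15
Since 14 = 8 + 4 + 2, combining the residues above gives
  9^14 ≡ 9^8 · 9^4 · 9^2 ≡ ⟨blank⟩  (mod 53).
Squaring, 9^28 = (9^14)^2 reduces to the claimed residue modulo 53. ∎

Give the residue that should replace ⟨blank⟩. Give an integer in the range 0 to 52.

9^8 · 9^4 · 9^2 ≡ 15 · 42 · 28 = 17640.
17640 mod 53 = 44, so 9^14 ≡ 44 (mod 53).

44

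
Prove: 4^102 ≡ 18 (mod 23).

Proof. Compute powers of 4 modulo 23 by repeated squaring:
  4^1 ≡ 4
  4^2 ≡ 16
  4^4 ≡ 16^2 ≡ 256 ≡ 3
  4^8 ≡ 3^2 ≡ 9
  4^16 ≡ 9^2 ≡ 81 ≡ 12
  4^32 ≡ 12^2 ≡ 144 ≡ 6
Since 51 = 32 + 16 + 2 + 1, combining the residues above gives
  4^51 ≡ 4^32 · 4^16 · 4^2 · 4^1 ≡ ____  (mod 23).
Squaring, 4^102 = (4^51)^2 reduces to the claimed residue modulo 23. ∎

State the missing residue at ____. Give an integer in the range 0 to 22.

Multiply the listed residues: 6 · 12 · 16 · 4 = 72 → 1152 → 4608.
Reducing modulo 23: 4608 = 200·23 + 8, so 4^51 ≡ 8.

8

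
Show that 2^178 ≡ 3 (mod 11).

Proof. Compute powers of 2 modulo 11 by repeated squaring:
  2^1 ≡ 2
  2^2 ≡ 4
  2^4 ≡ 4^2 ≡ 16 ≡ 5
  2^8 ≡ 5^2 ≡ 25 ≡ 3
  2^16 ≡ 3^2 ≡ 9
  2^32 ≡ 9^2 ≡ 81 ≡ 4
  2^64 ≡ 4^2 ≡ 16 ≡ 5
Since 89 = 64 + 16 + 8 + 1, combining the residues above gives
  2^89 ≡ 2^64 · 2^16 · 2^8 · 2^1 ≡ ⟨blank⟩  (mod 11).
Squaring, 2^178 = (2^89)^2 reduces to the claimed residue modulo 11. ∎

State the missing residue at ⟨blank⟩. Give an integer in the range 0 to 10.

Multiply the listed residues: 5 · 9 · 3 · 2 = 45 → 135 → 270.
Reducing modulo 11: 270 = 24·11 + 6, so 2^89 ≡ 6.

6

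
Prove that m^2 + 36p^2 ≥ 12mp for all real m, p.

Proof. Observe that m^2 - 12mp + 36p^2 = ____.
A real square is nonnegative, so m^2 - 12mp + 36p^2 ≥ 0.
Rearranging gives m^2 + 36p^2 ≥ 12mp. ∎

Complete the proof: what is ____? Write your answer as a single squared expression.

m^2 - 12mp + 36p^2 is a perfect-square trinomial: the outer terms are (m)^2 and (6p)^2, and the cross term is -2·m·6p.
So m^2 - 12mp + 36p^2 = (m - 6p)^2 ≥ 0.

(m - 6p)^2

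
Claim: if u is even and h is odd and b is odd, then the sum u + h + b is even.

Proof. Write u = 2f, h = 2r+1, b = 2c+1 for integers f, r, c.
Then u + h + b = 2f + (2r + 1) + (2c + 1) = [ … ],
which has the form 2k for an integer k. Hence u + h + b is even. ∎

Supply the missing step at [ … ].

2f + (2r + 1) + (2c + 1) = 2c + 2f + 2r + 2
= 2(c + f + r + 1).
Since c + f + r + 1 is an integer, the sum is of the form 2k for an integer k.

2(c + f + r + 1)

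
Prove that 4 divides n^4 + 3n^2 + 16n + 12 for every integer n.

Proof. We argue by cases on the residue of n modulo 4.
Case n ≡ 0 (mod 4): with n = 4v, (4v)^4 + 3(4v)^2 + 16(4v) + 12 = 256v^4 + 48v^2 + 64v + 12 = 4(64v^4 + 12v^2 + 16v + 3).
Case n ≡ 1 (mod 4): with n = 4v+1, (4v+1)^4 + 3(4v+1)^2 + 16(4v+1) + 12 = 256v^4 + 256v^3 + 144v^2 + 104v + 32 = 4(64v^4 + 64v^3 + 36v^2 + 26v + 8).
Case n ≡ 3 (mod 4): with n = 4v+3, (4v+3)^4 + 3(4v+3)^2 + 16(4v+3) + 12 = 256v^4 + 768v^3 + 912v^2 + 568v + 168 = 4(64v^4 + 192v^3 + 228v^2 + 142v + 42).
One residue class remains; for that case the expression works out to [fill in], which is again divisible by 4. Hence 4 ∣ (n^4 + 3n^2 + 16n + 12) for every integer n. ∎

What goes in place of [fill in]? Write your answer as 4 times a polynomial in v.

4(64v^4 + 128v^3 + 108v^2 + 60v + 18)

Only n ≡ 2 (mod 4) is unaccounted for. Put n = 4v+2:
(4v+2)^4 + 3(4v+2)^2 + 16(4v+2) + 12 expands to 256v^4 + 512v^3 + 432v^2 + 240v + 72,
and factoring out 4 leaves 4(64v^4 + 128v^3 + 108v^2 + 60v + 18).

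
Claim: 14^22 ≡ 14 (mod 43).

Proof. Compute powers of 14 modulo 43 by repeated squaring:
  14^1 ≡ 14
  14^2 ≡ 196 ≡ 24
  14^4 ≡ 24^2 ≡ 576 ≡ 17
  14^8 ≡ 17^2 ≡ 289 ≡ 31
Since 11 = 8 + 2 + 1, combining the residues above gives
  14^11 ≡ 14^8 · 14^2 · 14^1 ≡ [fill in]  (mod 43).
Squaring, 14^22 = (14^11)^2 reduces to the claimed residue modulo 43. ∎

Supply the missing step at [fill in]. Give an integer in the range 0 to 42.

10

Multiply the listed residues: 31 · 24 · 14 = 744 → 10416.
Reducing modulo 43: 10416 = 242·43 + 10, so 14^11 ≡ 10.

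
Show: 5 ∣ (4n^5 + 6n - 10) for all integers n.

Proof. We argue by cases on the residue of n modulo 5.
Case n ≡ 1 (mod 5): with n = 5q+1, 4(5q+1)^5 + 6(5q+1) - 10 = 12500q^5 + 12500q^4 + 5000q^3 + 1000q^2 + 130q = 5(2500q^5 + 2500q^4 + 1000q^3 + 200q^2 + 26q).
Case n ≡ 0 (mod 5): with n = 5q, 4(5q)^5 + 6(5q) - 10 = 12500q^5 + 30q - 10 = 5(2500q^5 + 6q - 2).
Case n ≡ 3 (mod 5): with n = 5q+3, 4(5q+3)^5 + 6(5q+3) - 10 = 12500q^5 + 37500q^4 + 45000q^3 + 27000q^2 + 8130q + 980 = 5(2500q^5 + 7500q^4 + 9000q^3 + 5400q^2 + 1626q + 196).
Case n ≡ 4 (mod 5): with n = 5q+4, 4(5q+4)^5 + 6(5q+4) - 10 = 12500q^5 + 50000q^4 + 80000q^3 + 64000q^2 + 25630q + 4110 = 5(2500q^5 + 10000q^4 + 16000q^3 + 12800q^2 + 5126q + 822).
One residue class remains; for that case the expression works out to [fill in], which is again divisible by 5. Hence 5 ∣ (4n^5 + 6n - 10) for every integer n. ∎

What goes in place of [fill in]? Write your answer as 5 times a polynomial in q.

Only n ≡ 2 (mod 5) is unaccounted for. Put n = 5q+2:
4(5q+2)^5 + 6(5q+2) - 10 expands to 12500q^5 + 25000q^4 + 20000q^3 + 8000q^2 + 1630q + 130,
and factoring out 5 leaves 5(2500q^5 + 5000q^4 + 4000q^3 + 1600q^2 + 326q + 26).

5(2500q^5 + 5000q^4 + 4000q^3 + 1600q^2 + 326q + 26)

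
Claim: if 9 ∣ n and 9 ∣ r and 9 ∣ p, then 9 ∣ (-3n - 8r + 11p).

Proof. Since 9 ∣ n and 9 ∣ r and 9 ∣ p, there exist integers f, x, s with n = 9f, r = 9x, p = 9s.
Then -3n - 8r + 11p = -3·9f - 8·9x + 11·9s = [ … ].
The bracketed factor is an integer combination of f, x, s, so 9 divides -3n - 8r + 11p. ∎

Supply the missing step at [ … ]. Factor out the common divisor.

Pull the common 9 out of every term: -3·9f - 8·9x + 11·9s = 9(-3f + 11s - 8x).
-3f + 11s - 8x is an integer, which exhibits the divisibility.

9(-3f + 11s - 8x)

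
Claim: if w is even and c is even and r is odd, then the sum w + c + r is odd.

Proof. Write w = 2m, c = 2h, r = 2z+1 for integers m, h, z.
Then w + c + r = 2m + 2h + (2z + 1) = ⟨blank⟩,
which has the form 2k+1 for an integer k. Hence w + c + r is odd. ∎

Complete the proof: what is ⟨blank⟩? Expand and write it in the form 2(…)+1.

2m + 2h + (2z + 1) = 2h + 2m + 2z + 1
= 2(h + m + z) + 1.
Since h + m + z is an integer, the sum is of the form 2k+1 for an integer k.

2(h + m + z) + 1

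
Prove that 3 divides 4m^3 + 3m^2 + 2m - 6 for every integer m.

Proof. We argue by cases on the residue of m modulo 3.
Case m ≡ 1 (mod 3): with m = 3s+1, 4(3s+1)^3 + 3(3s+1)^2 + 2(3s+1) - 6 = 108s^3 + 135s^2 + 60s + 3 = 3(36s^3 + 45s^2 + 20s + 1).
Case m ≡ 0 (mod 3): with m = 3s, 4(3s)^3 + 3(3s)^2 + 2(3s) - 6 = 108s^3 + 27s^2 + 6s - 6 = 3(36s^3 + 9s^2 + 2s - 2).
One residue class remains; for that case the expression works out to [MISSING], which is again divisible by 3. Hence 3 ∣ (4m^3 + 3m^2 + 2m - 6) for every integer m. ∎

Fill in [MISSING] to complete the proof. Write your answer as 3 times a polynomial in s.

3(36s^3 + 81s^2 + 62s + 14)

Only m ≡ 2 (mod 3) is unaccounted for. Put m = 3s+2:
4(3s+2)^3 + 3(3s+2)^2 + 2(3s+2) - 6 expands to 108s^3 + 243s^2 + 186s + 42,
and factoring out 3 leaves 3(36s^3 + 81s^2 + 62s + 14).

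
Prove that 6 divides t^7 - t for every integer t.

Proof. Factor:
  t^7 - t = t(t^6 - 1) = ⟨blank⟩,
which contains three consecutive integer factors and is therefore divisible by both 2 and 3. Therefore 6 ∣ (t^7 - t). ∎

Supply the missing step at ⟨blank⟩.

(t - 1)t(t + 1)(t^4 + t^2 + 1)

t^6 - 1 = (t^2 - 1)(t^4 + t^2 + 1), and t^2 - 1 = (t-1)(t+1).
So t(t^6 - 1) = (t - 1)t(t + 1)(t^4 + t^2 + 1).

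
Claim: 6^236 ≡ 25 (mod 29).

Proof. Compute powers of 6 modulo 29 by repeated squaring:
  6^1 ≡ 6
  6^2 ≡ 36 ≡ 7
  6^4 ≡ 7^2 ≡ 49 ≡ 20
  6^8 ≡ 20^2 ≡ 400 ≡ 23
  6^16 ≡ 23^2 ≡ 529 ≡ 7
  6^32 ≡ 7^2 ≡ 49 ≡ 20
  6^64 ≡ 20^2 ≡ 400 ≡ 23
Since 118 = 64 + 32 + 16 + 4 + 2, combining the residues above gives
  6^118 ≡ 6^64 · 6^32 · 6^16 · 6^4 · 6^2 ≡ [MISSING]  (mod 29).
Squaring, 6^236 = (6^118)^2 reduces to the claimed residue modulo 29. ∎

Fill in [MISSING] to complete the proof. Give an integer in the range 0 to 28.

24

Multiply the listed residues: 23 · 20 · 7 · 20 · 7 = 460 → 3220 → 64400 → 450800.
Reducing modulo 29: 450800 = 15544·29 + 24, so 6^118 ≡ 24.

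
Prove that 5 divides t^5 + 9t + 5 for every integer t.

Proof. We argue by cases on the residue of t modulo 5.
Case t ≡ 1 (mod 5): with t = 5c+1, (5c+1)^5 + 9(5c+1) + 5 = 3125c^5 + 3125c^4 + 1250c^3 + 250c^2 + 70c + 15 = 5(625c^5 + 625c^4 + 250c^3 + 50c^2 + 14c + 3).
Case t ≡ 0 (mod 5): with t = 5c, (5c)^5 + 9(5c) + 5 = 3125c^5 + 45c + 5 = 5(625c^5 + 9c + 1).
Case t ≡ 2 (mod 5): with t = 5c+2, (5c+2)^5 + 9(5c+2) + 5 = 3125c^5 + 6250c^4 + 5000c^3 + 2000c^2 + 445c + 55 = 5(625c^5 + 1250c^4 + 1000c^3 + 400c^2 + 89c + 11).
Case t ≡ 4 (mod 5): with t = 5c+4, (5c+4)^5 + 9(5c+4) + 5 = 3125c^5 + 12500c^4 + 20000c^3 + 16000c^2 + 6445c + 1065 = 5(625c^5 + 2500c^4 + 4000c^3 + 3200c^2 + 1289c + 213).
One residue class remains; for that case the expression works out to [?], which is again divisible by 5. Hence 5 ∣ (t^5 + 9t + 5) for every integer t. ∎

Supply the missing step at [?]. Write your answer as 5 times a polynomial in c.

Only t ≡ 3 (mod 5) is unaccounted for. Put t = 5c+3:
(5c+3)^5 + 9(5c+3) + 5 expands to 3125c^5 + 9375c^4 + 11250c^3 + 6750c^2 + 2070c + 275,
and factoring out 5 leaves 5(625c^5 + 1875c^4 + 2250c^3 + 1350c^2 + 414c + 55).

5(625c^5 + 1875c^4 + 2250c^3 + 1350c^2 + 414c + 55)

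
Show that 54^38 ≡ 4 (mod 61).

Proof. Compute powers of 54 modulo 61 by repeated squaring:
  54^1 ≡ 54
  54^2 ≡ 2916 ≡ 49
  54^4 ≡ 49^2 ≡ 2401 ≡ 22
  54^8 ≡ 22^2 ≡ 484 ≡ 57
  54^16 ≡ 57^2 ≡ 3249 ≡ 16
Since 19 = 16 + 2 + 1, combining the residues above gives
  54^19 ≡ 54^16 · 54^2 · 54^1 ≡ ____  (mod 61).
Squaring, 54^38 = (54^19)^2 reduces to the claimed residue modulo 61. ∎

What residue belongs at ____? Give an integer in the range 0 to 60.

2

Multiply the listed residues: 16 · 49 · 54 = 784 → 42336.
Reducing modulo 61: 42336 = 694·61 + 2, so 54^19 ≡ 2.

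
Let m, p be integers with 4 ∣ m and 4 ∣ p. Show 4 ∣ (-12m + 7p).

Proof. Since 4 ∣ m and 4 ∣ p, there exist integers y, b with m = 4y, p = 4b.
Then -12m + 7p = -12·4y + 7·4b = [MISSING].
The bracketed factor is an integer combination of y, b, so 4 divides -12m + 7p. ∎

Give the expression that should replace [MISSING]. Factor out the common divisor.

4(7b - 12y)

Each term has a factor of 4: -12·4y + 7·4b = 4·(7b - 12y).
Since 7b - 12y is an integer, 4 ∣ (-12m + 7p).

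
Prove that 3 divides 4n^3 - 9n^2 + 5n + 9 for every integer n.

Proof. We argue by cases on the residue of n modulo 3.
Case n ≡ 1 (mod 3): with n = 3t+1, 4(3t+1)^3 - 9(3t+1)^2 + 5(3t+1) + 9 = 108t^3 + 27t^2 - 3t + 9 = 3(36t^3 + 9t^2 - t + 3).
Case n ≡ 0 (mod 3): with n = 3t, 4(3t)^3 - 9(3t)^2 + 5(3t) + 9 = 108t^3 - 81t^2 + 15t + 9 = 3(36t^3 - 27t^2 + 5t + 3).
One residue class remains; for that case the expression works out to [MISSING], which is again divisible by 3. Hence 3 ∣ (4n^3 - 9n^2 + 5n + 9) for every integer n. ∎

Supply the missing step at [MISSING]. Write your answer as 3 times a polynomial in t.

3(36t^3 + 45t^2 + 17t + 5)

Only n ≡ 2 (mod 3) is unaccounted for. Put n = 3t+2:
4(3t+2)^3 - 9(3t+2)^2 + 5(3t+2) + 9 expands to 108t^3 + 135t^2 + 51t + 15,
and factoring out 3 leaves 3(36t^3 + 45t^2 + 17t + 5).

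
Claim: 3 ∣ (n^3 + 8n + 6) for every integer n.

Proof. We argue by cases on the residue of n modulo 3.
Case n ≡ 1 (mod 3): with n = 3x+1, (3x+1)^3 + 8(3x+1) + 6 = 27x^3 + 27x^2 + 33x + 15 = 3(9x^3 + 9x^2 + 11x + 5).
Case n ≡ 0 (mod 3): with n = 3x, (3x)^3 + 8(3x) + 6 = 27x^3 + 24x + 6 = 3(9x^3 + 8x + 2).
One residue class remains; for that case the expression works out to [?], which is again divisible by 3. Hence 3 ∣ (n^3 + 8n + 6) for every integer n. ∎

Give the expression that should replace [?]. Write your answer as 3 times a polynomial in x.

3(9x^3 + 18x^2 + 20x + 10)

The residues treated are {1, 0}, so the missing case is n ≡ 2 (mod 3); write n = 3x+2.
Then (3x+2)^3 + 8(3x+2) + 6 = 27x^3 + 54x^2 + 60x + 30 = 3(9x^3 + 18x^2 + 20x + 10).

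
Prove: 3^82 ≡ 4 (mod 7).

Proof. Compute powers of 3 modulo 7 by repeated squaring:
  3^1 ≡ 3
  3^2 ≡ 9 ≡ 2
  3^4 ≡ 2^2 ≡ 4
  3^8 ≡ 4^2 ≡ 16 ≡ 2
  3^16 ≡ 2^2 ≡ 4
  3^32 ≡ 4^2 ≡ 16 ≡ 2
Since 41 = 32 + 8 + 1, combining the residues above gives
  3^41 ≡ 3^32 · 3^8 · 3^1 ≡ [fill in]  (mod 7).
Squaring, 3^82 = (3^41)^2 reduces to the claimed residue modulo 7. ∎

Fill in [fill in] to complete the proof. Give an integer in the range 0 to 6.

5

3^32 · 3^8 · 3^1 ≡ 2 · 2 · 3 = 12.
12 mod 7 = 5, so 3^41 ≡ 5 (mod 7).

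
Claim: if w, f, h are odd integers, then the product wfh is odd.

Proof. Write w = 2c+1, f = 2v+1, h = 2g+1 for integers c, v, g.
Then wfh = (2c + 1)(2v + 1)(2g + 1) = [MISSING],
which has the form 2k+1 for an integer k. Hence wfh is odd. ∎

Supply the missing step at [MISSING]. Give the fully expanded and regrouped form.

2(4cgv + 2cg + 2cv + c + 2gv + g + v) + 1

Expanding: (2c + 1)(2v + 1)(2g + 1) = 8cgv + 4cg + 4cv + 2c + 4gv + 2g + 2v + 1.
Every term except the constant is even, so this is 2(4cgv + 2cg + 2cv + c + 2gv + g + v) + 1,
and 4cgv + 2cg + 2cv + c + 2gv + g + v ∈ ℤ gives the required form.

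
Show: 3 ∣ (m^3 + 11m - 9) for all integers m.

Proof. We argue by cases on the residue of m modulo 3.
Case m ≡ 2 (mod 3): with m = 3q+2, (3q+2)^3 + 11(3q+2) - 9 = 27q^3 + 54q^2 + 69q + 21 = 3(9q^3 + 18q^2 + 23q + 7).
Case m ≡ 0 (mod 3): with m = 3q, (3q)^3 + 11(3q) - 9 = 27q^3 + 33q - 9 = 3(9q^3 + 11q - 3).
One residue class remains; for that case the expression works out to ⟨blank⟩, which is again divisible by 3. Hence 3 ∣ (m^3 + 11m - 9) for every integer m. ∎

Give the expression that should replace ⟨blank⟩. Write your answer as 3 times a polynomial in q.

3(9q^3 + 9q^2 + 14q + 1)

The residues treated are {2, 0}, so the missing case is m ≡ 1 (mod 3); write m = 3q+1.
Then (3q+1)^3 + 11(3q+1) - 9 = 27q^3 + 27q^2 + 42q + 3 = 3(9q^3 + 9q^2 + 14q + 1).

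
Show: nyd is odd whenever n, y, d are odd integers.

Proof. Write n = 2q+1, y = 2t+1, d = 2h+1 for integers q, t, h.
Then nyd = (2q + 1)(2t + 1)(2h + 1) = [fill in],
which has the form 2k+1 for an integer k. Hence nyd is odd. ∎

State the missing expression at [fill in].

(2q + 1)(2t + 1)(2h + 1) = 8hqt + 4hq + 4ht + 2h + 4qt + 2q + 2t + 1
= 2(4hqt + 2hq + 2ht + h + 2qt + q + t) + 1.
Since 4hqt + 2hq + 2ht + h + 2qt + q + t is an integer, the product is of the form 2k+1 for an integer k.

2(4hqt + 2hq + 2ht + h + 2qt + q + t) + 1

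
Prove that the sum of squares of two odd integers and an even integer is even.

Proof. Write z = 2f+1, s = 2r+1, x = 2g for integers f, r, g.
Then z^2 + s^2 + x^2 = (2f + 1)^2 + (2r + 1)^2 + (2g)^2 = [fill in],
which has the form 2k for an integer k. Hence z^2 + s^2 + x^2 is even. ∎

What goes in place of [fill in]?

(2f + 1)^2 + (2r + 1)^2 + (2g)^2 = 4f^2 + 4f + 4g^2 + 4r^2 + 4r + 2
= 2(2f^2 + 2f + 2g^2 + 2r^2 + 2r + 1).
Since 2f^2 + 2f + 2g^2 + 2r^2 + 2r + 1 is an integer, the sum of squares is of the form 2k for an integer k.

2(2f^2 + 2f + 2g^2 + 2r^2 + 2r + 1)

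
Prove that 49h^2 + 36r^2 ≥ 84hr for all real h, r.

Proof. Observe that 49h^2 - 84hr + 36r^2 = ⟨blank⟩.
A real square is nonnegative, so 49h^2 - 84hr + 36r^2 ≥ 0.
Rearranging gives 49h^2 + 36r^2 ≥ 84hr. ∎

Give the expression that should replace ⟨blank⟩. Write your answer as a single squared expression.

The leading and trailing coefficients are 7^2 and 6^2, and 84 = 2·7·6, so the trinomial is (7h - 6r)^2.
Hence 49h^2 - 84hr + 36r^2 ≥ 0.

(7h - 6r)^2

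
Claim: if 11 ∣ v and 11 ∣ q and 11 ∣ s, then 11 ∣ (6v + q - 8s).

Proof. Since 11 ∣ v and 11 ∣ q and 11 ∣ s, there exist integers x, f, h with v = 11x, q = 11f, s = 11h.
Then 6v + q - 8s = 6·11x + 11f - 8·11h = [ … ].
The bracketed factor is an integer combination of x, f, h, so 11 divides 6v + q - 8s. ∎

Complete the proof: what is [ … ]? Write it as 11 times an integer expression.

11(f - 8h + 6x)

Each term has a factor of 11: 6·11x + 11f - 8·11h = 11·(f - 8h + 6x).
Since f - 8h + 6x is an integer, 11 ∣ (6v + q - 8s).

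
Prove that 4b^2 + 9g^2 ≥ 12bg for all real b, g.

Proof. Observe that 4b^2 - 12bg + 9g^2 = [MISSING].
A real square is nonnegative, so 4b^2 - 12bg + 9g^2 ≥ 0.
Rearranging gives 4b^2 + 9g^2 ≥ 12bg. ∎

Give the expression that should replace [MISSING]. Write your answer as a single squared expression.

The leading and trailing coefficients are 2^2 and 3^2, and 12 = 2·2·3, so the trinomial is (2b - 3g)^2.
Hence 4b^2 - 12bg + 9g^2 ≥ 0.

(2b - 3g)^2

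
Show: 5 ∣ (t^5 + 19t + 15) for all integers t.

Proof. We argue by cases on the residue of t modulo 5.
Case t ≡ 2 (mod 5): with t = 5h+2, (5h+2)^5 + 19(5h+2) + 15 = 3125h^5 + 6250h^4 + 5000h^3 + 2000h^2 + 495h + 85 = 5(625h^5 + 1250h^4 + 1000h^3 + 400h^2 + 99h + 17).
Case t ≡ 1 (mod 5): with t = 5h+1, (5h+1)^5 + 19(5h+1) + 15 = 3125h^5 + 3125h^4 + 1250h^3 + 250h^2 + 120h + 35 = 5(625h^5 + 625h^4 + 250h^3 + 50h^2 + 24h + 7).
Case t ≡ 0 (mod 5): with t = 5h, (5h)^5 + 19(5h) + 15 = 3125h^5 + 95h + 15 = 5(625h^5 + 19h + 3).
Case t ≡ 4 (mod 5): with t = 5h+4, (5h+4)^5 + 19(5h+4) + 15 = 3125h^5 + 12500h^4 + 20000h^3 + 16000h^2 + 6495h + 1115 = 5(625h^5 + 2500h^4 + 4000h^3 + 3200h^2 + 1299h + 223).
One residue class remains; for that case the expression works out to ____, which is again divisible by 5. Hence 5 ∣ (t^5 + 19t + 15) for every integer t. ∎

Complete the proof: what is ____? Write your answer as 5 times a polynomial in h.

Only t ≡ 3 (mod 5) is unaccounted for. Put t = 5h+3:
(5h+3)^5 + 19(5h+3) + 15 expands to 3125h^5 + 9375h^4 + 11250h^3 + 6750h^2 + 2120h + 315,
and factoring out 5 leaves 5(625h^5 + 1875h^4 + 2250h^3 + 1350h^2 + 424h + 63).

5(625h^5 + 1875h^4 + 2250h^3 + 1350h^2 + 424h + 63)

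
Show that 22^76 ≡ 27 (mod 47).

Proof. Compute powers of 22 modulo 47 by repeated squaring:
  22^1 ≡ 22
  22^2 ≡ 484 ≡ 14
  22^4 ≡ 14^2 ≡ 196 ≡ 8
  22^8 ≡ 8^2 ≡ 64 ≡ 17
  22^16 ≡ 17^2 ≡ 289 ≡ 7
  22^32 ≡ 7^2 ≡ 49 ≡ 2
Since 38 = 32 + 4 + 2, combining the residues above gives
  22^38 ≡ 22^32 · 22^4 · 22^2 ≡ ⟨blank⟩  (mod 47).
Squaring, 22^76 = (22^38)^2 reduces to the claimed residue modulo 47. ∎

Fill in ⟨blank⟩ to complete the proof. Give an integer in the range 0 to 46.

36

22^32 · 22^4 · 22^2 ≡ 2 · 8 · 14 = 224.
224 mod 47 = 36, so 22^38 ≡ 36 (mod 47).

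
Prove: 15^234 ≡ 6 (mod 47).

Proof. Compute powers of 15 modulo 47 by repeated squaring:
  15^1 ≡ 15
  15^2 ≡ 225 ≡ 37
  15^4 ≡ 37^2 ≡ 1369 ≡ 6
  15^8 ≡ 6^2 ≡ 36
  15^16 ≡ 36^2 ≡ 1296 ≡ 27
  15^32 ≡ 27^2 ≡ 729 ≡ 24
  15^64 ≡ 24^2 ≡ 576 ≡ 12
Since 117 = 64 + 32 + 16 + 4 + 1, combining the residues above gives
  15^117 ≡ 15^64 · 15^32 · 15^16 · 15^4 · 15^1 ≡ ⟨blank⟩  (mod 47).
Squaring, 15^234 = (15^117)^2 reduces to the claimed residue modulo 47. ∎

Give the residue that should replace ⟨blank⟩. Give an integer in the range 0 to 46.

Multiply the listed residues: 12 · 24 · 27 · 6 · 15 = 288 → 7776 → 46656 → 699840.
Reducing modulo 47: 699840 = 14890·47 + 10, so 15^117 ≡ 10.

10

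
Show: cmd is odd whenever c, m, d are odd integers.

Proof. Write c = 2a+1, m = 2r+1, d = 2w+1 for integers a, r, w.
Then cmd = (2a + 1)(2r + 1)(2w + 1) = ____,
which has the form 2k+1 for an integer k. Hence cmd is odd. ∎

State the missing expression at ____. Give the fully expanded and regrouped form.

2(4arw + 2ar + 2aw + a + 2rw + r + w) + 1

Expanding: (2a + 1)(2r + 1)(2w + 1) = 8arw + 4ar + 4aw + 2a + 4rw + 2r + 2w + 1.
Every term except the constant is even, so this is 2(4arw + 2ar + 2aw + a + 2rw + r + w) + 1,
and 4arw + 2ar + 2aw + a + 2rw + r + w ∈ ℤ gives the required form.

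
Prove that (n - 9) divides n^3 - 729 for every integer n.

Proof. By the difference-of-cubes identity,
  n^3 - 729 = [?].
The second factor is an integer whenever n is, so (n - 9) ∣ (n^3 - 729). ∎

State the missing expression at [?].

(n - 9)(n^2 + 9n + 81)

a^3 - b^3 = (a - b)(a^2 + ab + b^2). With a = n, b = 9:
n^3 - 729 = (n - 9)(n^2 + 9n + 81).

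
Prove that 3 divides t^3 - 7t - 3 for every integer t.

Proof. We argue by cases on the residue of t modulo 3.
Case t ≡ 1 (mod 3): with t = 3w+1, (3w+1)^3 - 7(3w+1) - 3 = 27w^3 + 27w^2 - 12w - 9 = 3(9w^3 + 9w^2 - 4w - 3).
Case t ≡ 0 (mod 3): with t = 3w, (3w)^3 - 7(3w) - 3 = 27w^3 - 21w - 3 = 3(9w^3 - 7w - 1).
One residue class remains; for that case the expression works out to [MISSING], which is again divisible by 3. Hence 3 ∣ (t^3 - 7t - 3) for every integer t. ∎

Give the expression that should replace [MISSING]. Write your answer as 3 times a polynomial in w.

The residues treated are {1, 0}, so the missing case is t ≡ 2 (mod 3); write t = 3w+2.
Then (3w+2)^3 - 7(3w+2) - 3 = 27w^3 + 54w^2 + 15w - 9 = 3(9w^3 + 18w^2 + 5w - 3).

3(9w^3 + 18w^2 + 5w - 3)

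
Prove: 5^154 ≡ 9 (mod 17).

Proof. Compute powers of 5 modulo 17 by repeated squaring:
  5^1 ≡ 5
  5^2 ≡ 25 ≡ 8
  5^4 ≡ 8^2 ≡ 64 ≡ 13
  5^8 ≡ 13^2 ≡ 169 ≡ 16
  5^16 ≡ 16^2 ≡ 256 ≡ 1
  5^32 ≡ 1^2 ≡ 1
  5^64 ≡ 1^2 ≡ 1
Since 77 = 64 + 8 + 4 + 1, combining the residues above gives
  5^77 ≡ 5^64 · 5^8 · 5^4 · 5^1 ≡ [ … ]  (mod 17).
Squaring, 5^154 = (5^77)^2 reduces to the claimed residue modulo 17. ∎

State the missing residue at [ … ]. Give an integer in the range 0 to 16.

Multiply the listed residues: 1 · 16 · 13 · 5 = 16 → 208 → 1040.
Reducing modulo 17: 1040 = 61·17 + 3, so 5^77 ≡ 3.

3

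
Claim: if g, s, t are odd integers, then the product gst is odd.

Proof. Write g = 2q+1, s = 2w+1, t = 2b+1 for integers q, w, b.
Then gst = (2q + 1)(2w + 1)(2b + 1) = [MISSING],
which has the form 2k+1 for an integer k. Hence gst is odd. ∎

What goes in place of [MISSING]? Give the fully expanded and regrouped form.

2(4bqw + 2bq + 2bw + b + 2qw + q + w) + 1

Expanding: (2q + 1)(2w + 1)(2b + 1) = 8bqw + 4bq + 4bw + 2b + 4qw + 2q + 2w + 1.
Every term except the constant is even, so this is 2(4bqw + 2bq + 2bw + b + 2qw + q + w) + 1,
and 4bqw + 2bq + 2bw + b + 2qw + q + w ∈ ℤ gives the required form.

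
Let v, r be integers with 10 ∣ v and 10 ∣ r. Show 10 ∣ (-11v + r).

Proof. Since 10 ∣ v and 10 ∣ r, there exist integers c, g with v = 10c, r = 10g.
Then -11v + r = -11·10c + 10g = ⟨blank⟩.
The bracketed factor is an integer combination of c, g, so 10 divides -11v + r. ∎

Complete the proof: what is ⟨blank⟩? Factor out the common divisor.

10(-11c + g)

Pull the common 10 out of every term: -11·10c + 10g = 10(-11c + g).
-11c + g is an integer, which exhibits the divisibility.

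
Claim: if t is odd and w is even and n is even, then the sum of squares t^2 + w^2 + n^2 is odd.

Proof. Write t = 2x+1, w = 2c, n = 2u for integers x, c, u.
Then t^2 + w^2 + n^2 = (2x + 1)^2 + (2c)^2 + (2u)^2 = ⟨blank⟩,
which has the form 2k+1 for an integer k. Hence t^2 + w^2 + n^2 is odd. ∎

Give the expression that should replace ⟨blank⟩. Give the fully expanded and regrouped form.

2(2c^2 + 2u^2 + 2x^2 + 2x) + 1

(2x + 1)^2 + (2c)^2 + (2u)^2 = 4c^2 + 4u^2 + 4x^2 + 4x + 1
= 2(2c^2 + 2u^2 + 2x^2 + 2x) + 1.
Since 2c^2 + 2u^2 + 2x^2 + 2x is an integer, the sum of squares is of the form 2k+1 for an integer k.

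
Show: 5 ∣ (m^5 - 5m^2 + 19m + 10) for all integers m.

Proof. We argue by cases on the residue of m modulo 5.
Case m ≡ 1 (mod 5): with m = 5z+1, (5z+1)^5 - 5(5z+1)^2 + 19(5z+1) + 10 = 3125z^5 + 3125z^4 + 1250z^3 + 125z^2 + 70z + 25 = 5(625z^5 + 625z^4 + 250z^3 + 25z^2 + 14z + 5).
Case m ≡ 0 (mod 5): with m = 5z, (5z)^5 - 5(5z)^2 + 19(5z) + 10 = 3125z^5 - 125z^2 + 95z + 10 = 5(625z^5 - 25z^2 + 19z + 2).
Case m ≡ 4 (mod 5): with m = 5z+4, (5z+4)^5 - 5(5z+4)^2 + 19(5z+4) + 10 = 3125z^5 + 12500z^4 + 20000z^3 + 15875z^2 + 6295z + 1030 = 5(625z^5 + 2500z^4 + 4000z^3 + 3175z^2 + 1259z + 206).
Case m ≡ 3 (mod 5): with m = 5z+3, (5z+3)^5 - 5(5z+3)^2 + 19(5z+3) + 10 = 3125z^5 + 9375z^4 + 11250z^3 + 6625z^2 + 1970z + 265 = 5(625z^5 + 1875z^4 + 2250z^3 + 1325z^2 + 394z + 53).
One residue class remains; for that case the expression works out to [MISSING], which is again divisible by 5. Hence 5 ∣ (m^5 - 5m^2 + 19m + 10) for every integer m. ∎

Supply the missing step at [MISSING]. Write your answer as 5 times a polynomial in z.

5(625z^5 + 1250z^4 + 1000z^3 + 375z^2 + 79z + 12)

The residues treated are {1, 0, 4, 3}, so the missing case is m ≡ 2 (mod 5); write m = 5z+2.
Then (5z+2)^5 - 5(5z+2)^2 + 19(5z+2) + 10 = 3125z^5 + 6250z^4 + 5000z^3 + 1875z^2 + 395z + 60 = 5(625z^5 + 1250z^4 + 1000z^3 + 375z^2 + 79z + 12).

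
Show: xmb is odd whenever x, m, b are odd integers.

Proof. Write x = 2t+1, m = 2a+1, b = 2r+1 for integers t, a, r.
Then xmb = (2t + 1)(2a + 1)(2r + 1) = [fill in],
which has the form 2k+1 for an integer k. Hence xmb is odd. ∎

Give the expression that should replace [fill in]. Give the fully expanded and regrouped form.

2(4art + 2ar + 2at + a + 2rt + r + t) + 1

Expanding: (2t + 1)(2a + 1)(2r + 1) = 8art + 4ar + 4at + 2a + 4rt + 2r + 2t + 1.
Every term except the constant is even, so this is 2(4art + 2ar + 2at + a + 2rt + r + t) + 1,
and 4art + 2ar + 2at + a + 2rt + r + t ∈ ℤ gives the required form.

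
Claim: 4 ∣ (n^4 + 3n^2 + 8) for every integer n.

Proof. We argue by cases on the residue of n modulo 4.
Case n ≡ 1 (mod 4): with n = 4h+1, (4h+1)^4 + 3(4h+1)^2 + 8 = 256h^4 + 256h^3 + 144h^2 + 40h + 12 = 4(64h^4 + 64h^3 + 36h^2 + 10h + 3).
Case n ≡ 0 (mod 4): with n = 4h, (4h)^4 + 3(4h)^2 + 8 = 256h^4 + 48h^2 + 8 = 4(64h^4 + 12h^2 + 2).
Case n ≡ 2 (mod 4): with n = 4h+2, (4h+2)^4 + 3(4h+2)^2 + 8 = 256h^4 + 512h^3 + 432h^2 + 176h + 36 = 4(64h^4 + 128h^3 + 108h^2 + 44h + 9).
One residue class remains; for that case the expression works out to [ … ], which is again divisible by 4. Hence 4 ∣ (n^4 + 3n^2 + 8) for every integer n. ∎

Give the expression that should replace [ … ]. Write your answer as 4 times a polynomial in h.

4(64h^4 + 192h^3 + 228h^2 + 126h + 29)

The residues treated are {1, 0, 2}, so the missing case is n ≡ 3 (mod 4); write n = 4h+3.
Then (4h+3)^4 + 3(4h+3)^2 + 8 = 256h^4 + 768h^3 + 912h^2 + 504h + 116 = 4(64h^4 + 192h^3 + 228h^2 + 126h + 29).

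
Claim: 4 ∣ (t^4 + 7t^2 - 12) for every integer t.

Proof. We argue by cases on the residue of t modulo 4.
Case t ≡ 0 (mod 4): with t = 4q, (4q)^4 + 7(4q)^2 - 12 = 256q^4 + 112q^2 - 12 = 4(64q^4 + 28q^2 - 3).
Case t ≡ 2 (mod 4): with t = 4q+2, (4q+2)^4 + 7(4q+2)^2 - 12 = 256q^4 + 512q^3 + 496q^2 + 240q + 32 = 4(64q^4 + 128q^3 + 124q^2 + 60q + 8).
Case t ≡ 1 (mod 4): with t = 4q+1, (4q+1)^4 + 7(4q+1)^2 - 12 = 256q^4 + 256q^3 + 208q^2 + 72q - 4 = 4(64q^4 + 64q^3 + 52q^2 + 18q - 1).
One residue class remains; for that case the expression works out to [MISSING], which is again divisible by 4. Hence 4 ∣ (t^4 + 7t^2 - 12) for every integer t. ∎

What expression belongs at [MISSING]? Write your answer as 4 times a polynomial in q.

Only t ≡ 3 (mod 4) is unaccounted for. Put t = 4q+3:
(4q+3)^4 + 7(4q+3)^2 - 12 expands to 256q^4 + 768q^3 + 976q^2 + 600q + 132,
and factoring out 4 leaves 4(64q^4 + 192q^3 + 244q^2 + 150q + 33).

4(64q^4 + 192q^3 + 244q^2 + 150q + 33)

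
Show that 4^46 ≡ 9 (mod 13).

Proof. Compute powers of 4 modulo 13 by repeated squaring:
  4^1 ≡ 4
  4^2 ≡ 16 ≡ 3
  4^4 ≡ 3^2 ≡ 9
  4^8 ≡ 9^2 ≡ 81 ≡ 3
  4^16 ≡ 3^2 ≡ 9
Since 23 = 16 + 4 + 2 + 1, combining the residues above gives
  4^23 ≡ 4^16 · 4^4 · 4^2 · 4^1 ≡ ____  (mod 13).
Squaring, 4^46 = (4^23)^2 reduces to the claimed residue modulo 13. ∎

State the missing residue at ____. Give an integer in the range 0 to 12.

Multiply the listed residues: 9 · 9 · 3 · 4 = 81 → 243 → 972.
Reducing modulo 13: 972 = 74·13 + 10, so 4^23 ≡ 10.

10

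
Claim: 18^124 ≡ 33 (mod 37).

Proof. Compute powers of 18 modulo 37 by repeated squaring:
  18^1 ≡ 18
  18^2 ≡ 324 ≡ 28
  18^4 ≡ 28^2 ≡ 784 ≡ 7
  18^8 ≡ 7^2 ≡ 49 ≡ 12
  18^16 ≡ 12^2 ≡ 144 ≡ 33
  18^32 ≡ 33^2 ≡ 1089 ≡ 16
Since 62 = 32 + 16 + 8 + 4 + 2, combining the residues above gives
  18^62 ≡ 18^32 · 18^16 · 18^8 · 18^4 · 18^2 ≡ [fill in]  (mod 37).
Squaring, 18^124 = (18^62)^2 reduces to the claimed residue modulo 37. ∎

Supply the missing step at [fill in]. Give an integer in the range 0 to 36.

25

18^32 · 18^16 · 18^8 · 18^4 · 18^2 ≡ 16 · 33 · 12 · 7 · 28 = 1241856.
1241856 mod 37 = 25, so 18^62 ≡ 25 (mod 37).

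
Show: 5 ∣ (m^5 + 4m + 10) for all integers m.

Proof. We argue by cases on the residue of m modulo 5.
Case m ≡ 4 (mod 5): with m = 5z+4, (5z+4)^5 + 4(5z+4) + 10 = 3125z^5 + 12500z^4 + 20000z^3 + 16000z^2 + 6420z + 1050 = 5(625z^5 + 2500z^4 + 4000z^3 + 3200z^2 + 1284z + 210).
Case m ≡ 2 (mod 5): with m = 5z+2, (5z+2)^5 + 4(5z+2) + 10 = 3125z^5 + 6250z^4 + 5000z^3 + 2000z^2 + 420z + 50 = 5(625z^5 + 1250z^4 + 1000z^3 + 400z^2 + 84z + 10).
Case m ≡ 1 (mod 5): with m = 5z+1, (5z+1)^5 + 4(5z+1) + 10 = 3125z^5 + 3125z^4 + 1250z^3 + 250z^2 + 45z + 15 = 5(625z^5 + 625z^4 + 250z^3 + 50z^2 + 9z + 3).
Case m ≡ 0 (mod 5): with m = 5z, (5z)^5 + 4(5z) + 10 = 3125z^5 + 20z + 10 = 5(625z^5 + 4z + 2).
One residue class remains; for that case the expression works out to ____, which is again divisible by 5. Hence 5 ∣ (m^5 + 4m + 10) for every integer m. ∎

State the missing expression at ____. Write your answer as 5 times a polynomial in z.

5(625z^5 + 1875z^4 + 2250z^3 + 1350z^2 + 409z + 53)

The residues treated are {4, 2, 1, 0}, so the missing case is m ≡ 3 (mod 5); write m = 5z+3.
Then (5z+3)^5 + 4(5z+3) + 10 = 3125z^5 + 9375z^4 + 11250z^3 + 6750z^2 + 2045z + 265 = 5(625z^5 + 1875z^4 + 2250z^3 + 1350z^2 + 409z + 53).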